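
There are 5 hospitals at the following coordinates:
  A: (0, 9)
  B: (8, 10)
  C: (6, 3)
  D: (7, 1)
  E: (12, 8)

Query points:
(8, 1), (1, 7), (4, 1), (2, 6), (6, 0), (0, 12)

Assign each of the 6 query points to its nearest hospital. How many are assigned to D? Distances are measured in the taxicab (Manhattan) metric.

3

(8, 1) — d to each: A:16, B:9, C:4, D:1, E:11 → nearest is D
(1, 7) — d to each: A:3, B:10, C:9, D:12, E:12 → nearest is A
(4, 1) — d to each: A:12, B:13, C:4, D:3, E:15 → nearest is D
(2, 6) — d to each: A:5, B:10, C:7, D:10, E:12 → nearest is A
(6, 0) — d to each: A:15, B:12, C:3, D:2, E:14 → nearest is D
(0, 12) — d to each: A:3, B:10, C:15, D:18, E:16 → nearest is A
3 of the 6 points have D as nearest.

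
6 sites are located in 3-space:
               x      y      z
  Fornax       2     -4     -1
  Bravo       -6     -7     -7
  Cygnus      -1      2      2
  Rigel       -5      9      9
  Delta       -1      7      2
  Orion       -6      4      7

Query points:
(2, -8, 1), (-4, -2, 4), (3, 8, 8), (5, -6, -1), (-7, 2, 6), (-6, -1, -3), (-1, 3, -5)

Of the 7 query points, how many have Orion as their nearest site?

(2, -8, 1) — d² to each: Fornax:20, Bravo:129, Cygnus:110, Rigel:402, Delta:235, Orion:244 → nearest is Fornax
(-4, -2, 4) — d² to each: Fornax:65, Bravo:150, Cygnus:29, Rigel:147, Delta:94, Orion:49 → nearest is Cygnus
(3, 8, 8) — d² to each: Fornax:226, Bravo:531, Cygnus:88, Rigel:66, Delta:53, Orion:98 → nearest is Delta
(5, -6, -1) — d² to each: Fornax:13, Bravo:158, Cygnus:109, Rigel:425, Delta:214, Orion:285 → nearest is Fornax
(-7, 2, 6) — d² to each: Fornax:166, Bravo:251, Cygnus:52, Rigel:62, Delta:77, Orion:6 → nearest is Orion
(-6, -1, -3) — d² to each: Fornax:77, Bravo:52, Cygnus:59, Rigel:245, Delta:114, Orion:125 → nearest is Bravo
(-1, 3, -5) — d² to each: Fornax:74, Bravo:129, Cygnus:50, Rigel:248, Delta:65, Orion:170 → nearest is Cygnus
1 of the 7 points has Orion as nearest.

1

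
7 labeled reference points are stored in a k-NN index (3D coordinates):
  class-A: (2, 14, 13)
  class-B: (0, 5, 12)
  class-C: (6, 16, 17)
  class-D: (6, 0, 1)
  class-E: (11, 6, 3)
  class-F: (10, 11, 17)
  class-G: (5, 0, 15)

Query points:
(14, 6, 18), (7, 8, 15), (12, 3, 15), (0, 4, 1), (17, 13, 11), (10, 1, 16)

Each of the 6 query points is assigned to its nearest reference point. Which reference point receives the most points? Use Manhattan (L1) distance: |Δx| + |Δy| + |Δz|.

(14, 6, 18) — d to each: class-A:25, class-B:21, class-C:19, class-D:31, class-E:18, class-F:10, class-G:18 → nearest is class-F
(7, 8, 15) — d to each: class-A:13, class-B:13, class-C:11, class-D:23, class-E:18, class-F:8, class-G:10 → nearest is class-F
(12, 3, 15) — d to each: class-A:23, class-B:17, class-C:21, class-D:23, class-E:16, class-F:12, class-G:10 → nearest is class-G
(0, 4, 1) — d to each: class-A:24, class-B:12, class-C:34, class-D:10, class-E:15, class-F:33, class-G:23 → nearest is class-D
(17, 13, 11) — d to each: class-A:18, class-B:26, class-C:20, class-D:34, class-E:21, class-F:15, class-G:29 → nearest is class-F
(10, 1, 16) — d to each: class-A:24, class-B:18, class-C:20, class-D:20, class-E:19, class-F:11, class-G:7 → nearest is class-G
Tally — class-D:1, class-F:3, class-G:2. class-F captures the most (3).

class-F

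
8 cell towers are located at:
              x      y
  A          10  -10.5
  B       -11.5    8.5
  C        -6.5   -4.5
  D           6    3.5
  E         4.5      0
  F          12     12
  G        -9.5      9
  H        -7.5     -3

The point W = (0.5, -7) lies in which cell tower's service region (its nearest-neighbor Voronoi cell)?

C

Compare squared distances (the ordering matches that of the actual distances):
|WA|² = (0.5−10)² + (-7−(-10.5))² = 90.25 + 12.25 = 102.5
|WB|² = (0.5−(-11.5))² + (-7−8.5)² = 144 + 240.25 = 384.25
|WC|² = (0.5−(-6.5))² + (-7−(-4.5))² = 49 + 6.25 = 55.25
|WD|² = (0.5−6)² + (-7−3.5)² = 30.25 + 110.25 = 140.5
|WE|² = (0.5−4.5)² + (-7−0)² = 16 + 49 = 65
|WF|² = (0.5−12)² + (-7−12)² = 132.25 + 361 = 493.25
|WG|² = (0.5−(-9.5))² + (-7−9)² = 100 + 256 = 356
|WH|² = (0.5−(-7.5))² + (-7−(-3))² = 64 + 16 = 80
The smallest is to C, so W lies in the Voronoi region of C.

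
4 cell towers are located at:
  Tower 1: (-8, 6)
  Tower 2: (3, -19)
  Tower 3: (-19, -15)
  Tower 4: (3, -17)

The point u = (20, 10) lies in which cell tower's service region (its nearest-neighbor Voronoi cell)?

Tower 1

Squared Euclidean distances:
d²(u, Tower 1) = 784 + 16 = 800
d²(u, Tower 2) = 289 + 841 = 1130
d²(u, Tower 3) = 1521 + 625 = 2146
d²(u, Tower 4) = 289 + 729 = 1018
Tower 1 is nearest.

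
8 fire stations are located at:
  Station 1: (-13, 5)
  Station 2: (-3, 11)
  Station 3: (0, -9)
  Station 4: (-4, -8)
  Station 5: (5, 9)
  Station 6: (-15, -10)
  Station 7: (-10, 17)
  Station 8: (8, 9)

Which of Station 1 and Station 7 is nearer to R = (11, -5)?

Station 1

Compare squared distances:
d²(R, Station 1) = (11−(-13))² + (-5−5)² = 576 + 100 = 676
d²(R, Station 7) = (11−(-10))² + (-5−17)² = 441 + 484 = 925
676 < 925, so Station 1 is closer.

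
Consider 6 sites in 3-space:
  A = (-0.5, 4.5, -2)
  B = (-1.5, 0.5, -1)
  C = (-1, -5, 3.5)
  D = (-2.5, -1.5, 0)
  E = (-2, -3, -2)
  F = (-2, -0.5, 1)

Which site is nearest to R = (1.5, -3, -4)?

Squared Euclidean distances:
|RA|² = (1.5−(-0.5))² + (-3−4.5)² + (-4−(-2))² = 4 + 56.25 + 4 = 64.25
|RB|² = (1.5−(-1.5))² + (-3−0.5)² + (-4−(-1))² = 9 + 12.25 + 9 = 30.25
|RC|² = (1.5−(-1))² + (-3−(-5))² + (-4−3.5)² = 6.25 + 4 + 56.25 = 66.5
|RD|² = (1.5−(-2.5))² + (-3−(-1.5))² + (-4−0)² = 16 + 2.25 + 16 = 34.25
|RE|² = (1.5−(-2))² + (-3−(-3))² + (-4−(-2))² = 12.25 + 0 + 4 = 16.25
|RF|² = (1.5−(-2))² + (-3−(-0.5))² + (-4−1)² = 12.25 + 6.25 + 25 = 43.5
Minimum is at E.

E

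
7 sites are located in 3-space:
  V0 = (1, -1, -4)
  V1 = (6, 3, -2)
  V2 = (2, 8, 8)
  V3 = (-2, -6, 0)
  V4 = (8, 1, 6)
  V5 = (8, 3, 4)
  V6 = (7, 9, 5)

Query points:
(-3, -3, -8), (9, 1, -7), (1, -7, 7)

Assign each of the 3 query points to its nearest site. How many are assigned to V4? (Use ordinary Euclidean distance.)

(-3, -3, -8) — d² to each: V0:36, V1:153, V2:402, V3:74, V4:333, V5:301, V6:413 → nearest is V0
(9, 1, -7) — d² to each: V0:77, V1:38, V2:323, V3:219, V4:170, V5:126, V6:212 → nearest is V1
(1, -7, 7) — d² to each: V0:157, V1:206, V2:227, V3:59, V4:114, V5:158, V6:296 → nearest is V3
0 of the 3 points have V4 as nearest.

0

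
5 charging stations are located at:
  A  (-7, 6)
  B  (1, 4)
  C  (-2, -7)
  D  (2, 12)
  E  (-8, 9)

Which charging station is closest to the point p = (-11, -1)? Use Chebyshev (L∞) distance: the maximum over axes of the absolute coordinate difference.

d(p,A) = max(4, 7) = 7
d(p,B) = max(12, 5) = 12
d(p,C) = max(9, 6) = 9
d(p,D) = max(13, 13) = 13
d(p,E) = max(3, 10) = 10
A is nearest.

A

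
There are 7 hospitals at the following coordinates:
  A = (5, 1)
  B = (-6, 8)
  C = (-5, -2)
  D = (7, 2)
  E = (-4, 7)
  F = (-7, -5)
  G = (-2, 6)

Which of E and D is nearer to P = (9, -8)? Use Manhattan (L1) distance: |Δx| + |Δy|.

d(P,E) = |9−(-4)| + |-8−7| = 13 + 15 = 28
d(P,D) = |9−7| + |-8−2| = 2 + 10 = 12
28 > 12, so D is closer.

D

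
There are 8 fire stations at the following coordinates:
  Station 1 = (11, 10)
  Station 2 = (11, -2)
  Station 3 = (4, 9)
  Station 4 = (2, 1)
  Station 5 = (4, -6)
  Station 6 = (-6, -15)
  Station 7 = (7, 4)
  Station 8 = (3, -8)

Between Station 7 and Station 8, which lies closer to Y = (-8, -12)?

Station 8

Compare squared distances:
d²(Y, Station 7) = (-8−7)² + (-12−4)² = 225 + 256 = 481
d²(Y, Station 8) = (-8−3)² + (-12−(-8))² = 121 + 16 = 137
481 > 137, so Station 8 is closer.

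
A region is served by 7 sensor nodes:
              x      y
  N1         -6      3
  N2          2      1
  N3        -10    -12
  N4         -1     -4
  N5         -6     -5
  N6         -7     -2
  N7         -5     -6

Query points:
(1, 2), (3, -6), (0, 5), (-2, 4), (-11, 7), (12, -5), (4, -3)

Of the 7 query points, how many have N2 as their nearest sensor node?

(1, 2) — d² to each: N1:50, N2:2, N3:317, N4:40, N5:98, N6:80, N7:100 → nearest is N2
(3, -6) — d² to each: N1:162, N2:50, N3:205, N4:20, N5:82, N6:116, N7:64 → nearest is N4
(0, 5) — d² to each: N1:40, N2:20, N3:389, N4:82, N5:136, N6:98, N7:146 → nearest is N2
(-2, 4) — d² to each: N1:17, N2:25, N3:320, N4:65, N5:97, N6:61, N7:109 → nearest is N1
(-11, 7) — d² to each: N1:41, N2:205, N3:362, N4:221, N5:169, N6:97, N7:205 → nearest is N1
(12, -5) — d² to each: N1:388, N2:136, N3:533, N4:170, N5:324, N6:370, N7:290 → nearest is N2
(4, -3) — d² to each: N1:136, N2:20, N3:277, N4:26, N5:104, N6:122, N7:90 → nearest is N2
4 of the 7 points have N2 as nearest.

4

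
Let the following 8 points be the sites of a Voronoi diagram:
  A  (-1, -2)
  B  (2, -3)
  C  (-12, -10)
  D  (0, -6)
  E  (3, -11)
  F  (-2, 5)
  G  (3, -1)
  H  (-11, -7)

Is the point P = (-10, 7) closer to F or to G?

Compare squared distances:
|PF|² = (-10−(-2))² + (7−5)² = 64 + 4 = 68
|PG|² = (-10−3)² + (7−(-1))² = 169 + 64 = 233
68 < 233, so F is closer.

F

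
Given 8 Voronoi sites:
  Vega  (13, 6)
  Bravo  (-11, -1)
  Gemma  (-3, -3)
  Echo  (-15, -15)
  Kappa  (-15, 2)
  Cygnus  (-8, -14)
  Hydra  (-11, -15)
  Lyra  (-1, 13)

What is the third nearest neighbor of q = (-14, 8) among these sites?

Squared Euclidean distances:
d²(q, Vega) = (-14−13)² + (8−6)² = 729 + 4 = 733
d²(q, Bravo) = (-14−(-11))² + (8−(-1))² = 9 + 81 = 90
d²(q, Gemma) = (-14−(-3))² + (8−(-3))² = 121 + 121 = 242
d²(q, Echo) = (-14−(-15))² + (8−(-15))² = 1 + 529 = 530
d²(q, Kappa) = (-14−(-15))² + (8−2)² = 1 + 36 = 37
d²(q, Cygnus) = (-14−(-8))² + (8−(-14))² = 36 + 484 = 520
d²(q, Hydra) = (-14−(-11))² + (8−(-15))² = 9 + 529 = 538
d²(q, Lyra) = (-14−(-1))² + (8−13)² = 169 + 25 = 194
Sorted ascending: Kappa, Bravo, Lyra, Gemma, … — the third-nearest is Lyra.

Lyra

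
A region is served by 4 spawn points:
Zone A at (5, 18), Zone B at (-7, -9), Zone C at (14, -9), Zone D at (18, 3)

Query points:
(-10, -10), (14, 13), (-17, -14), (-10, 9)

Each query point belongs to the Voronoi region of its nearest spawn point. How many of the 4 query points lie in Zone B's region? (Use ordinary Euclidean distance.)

(-10, -10) — d² to each: Zone A:1009, Zone B:10, Zone C:577, Zone D:953 → nearest is Zone B
(14, 13) — d² to each: Zone A:106, Zone B:925, Zone C:484, Zone D:116 → nearest is Zone A
(-17, -14) — d² to each: Zone A:1508, Zone B:125, Zone C:986, Zone D:1514 → nearest is Zone B
(-10, 9) — d² to each: Zone A:306, Zone B:333, Zone C:900, Zone D:820 → nearest is Zone A
2 of the 4 points have Zone B as nearest.

2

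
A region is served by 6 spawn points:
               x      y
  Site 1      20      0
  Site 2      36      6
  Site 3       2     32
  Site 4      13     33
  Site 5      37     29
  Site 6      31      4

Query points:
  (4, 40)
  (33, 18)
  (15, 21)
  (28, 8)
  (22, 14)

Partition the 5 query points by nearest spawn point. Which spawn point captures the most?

(4, 40) — d² to each: Site 1:1856, Site 2:2180, Site 3:68, Site 4:130, Site 5:1210, Site 6:2025 → nearest is Site 3
(33, 18) — d² to each: Site 1:493, Site 2:153, Site 3:1157, Site 4:625, Site 5:137, Site 6:200 → nearest is Site 5
(15, 21) — d² to each: Site 1:466, Site 2:666, Site 3:290, Site 4:148, Site 5:548, Site 6:545 → nearest is Site 4
(28, 8) — d² to each: Site 1:128, Site 2:68, Site 3:1252, Site 4:850, Site 5:522, Site 6:25 → nearest is Site 6
(22, 14) — d² to each: Site 1:200, Site 2:260, Site 3:724, Site 4:442, Site 5:450, Site 6:181 → nearest is Site 6
Tally — Site 3:1, Site 4:1, Site 5:1, Site 6:2. Site 6 captures the most (2).

Site 6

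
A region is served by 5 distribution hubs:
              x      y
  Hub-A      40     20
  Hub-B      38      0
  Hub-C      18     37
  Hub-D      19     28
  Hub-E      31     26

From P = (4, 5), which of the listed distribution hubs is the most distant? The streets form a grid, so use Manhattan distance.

Hub-A

d(P, Hub-A) = |4−40| + |5−20| = 36 + 15 = 51
d(P, Hub-B) = |4−38| + |5−0| = 34 + 5 = 39
d(P, Hub-C) = |4−18| + |5−37| = 14 + 32 = 46
d(P, Hub-D) = |4−19| + |5−28| = 15 + 23 = 38
d(P, Hub-E) = |4−31| + |5−26| = 27 + 21 = 48
The largest is to Hub-A.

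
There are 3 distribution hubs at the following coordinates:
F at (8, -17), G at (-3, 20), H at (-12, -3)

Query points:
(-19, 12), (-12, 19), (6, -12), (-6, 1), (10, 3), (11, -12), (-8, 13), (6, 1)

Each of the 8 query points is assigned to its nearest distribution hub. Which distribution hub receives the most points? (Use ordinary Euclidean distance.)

F

(-19, 12) — d² to each: F:1570, G:320, H:274 → nearest is H
(-12, 19) — d² to each: F:1696, G:82, H:484 → nearest is G
(6, -12) — d² to each: F:29, G:1105, H:405 → nearest is F
(-6, 1) — d² to each: F:520, G:370, H:52 → nearest is H
(10, 3) — d² to each: F:404, G:458, H:520 → nearest is F
(11, -12) — d² to each: F:34, G:1220, H:610 → nearest is F
(-8, 13) — d² to each: F:1156, G:74, H:272 → nearest is G
(6, 1) — d² to each: F:328, G:442, H:340 → nearest is F
Tally — F:4, G:2, H:2. F captures the most (4).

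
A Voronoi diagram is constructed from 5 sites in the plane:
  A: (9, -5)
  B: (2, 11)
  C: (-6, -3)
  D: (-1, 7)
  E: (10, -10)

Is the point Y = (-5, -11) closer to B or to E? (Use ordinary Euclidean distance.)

Compare squared distances:
|YB|² = (-5−2)² + (-11−11)² = 49 + 484 = 533
|YE|² = (-5−10)² + (-11−(-10))² = 225 + 1 = 226
533 > 226, so E is closer.

E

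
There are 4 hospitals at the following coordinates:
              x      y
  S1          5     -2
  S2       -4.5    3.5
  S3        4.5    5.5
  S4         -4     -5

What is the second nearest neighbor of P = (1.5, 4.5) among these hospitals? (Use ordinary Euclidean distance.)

S2

Compare squared distances (the ordering matches that of the actual distances):
|PS1|² = (1.5−5)² + (4.5−(-2))² = 12.25 + 42.25 = 54.5
|PS2|² = (1.5−(-4.5))² + (4.5−3.5)² = 36 + 1 = 37
|PS3|² = (1.5−4.5)² + (4.5−5.5)² = 9 + 1 = 10
|PS4|² = (1.5−(-4))² + (4.5−(-5))² = 30.25 + 90.25 = 120.5
Sorted ascending: S3, S2, S1, … — the second-nearest is S2.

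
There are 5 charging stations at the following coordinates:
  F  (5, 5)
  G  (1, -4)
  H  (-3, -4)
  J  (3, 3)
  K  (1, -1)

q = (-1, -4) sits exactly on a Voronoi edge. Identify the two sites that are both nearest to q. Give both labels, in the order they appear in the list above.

Squared distances from q to each site:
|qF|² = (-1−5)² + (-4−5)² = 36 + 81 = 117
|qG|² = (-1−1)² + (-4−(-4))² = 4 + 0 = 4
|qH|² = (-1−(-3))² + (-4−(-4))² = 4 + 0 = 4
|qJ|² = (-1−3)² + (-4−3)² = 16 + 49 = 65
|qK|² = (-1−1)² + (-4−(-1))² = 4 + 9 = 13
q is equidistant from G and H (both at squared distance 4), and every other site is strictly farther — so q lies on the G–H Voronoi edge.

G and H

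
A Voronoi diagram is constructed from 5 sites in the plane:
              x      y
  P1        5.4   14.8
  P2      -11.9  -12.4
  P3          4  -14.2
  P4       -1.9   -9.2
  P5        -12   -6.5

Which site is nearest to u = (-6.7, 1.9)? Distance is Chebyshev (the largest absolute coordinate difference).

d(u,P1) = max(12.1, 12.9) = 12.9
d(u,P2) = max(5.2, 14.3) = 14.3
d(u,P3) = max(10.7, 16.1) = 16.1
d(u,P4) = max(4.8, 11.1) = 11.1
d(u,P5) = max(5.3, 8.4) = 8.4
Minimum is at P5.

P5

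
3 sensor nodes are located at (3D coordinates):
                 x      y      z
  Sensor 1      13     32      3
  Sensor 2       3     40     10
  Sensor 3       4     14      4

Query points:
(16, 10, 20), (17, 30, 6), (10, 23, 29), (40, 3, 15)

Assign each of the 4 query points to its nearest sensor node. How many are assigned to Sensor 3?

(16, 10, 20) — d² to each: Sensor 1:782, Sensor 2:1169, Sensor 3:416 → nearest is Sensor 3
(17, 30, 6) — d² to each: Sensor 1:29, Sensor 2:312, Sensor 3:429 → nearest is Sensor 1
(10, 23, 29) — d² to each: Sensor 1:766, Sensor 2:699, Sensor 3:742 → nearest is Sensor 2
(40, 3, 15) — d² to each: Sensor 1:1714, Sensor 2:2763, Sensor 3:1538 → nearest is Sensor 3
2 of the 4 points have Sensor 3 as nearest.

2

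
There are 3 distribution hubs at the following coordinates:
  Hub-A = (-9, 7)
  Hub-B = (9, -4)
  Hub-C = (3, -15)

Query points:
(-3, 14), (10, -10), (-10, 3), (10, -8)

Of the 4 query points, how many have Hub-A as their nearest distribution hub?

2

(-3, 14) — d² to each: Hub-A:85, Hub-B:468, Hub-C:877 → nearest is Hub-A
(10, -10) — d² to each: Hub-A:650, Hub-B:37, Hub-C:74 → nearest is Hub-B
(-10, 3) — d² to each: Hub-A:17, Hub-B:410, Hub-C:493 → nearest is Hub-A
(10, -8) — d² to each: Hub-A:586, Hub-B:17, Hub-C:98 → nearest is Hub-B
2 of the 4 points have Hub-A as nearest.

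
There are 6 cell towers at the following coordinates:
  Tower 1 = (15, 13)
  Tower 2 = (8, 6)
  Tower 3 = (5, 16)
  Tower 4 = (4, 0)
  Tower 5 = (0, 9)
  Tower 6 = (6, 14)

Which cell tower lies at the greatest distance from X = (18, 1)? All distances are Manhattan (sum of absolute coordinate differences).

Tower 3

d(X, Tower 1) = |18−15| + |1−13| = 3 + 12 = 15
d(X, Tower 2) = |18−8| + |1−6| = 10 + 5 = 15
d(X, Tower 3) = |18−5| + |1−16| = 13 + 15 = 28
d(X, Tower 4) = |18−4| + |1−0| = 14 + 1 = 15
d(X, Tower 5) = |18−0| + |1−9| = 18 + 8 = 26
d(X, Tower 6) = |18−6| + |1−14| = 12 + 13 = 25
The largest is to Tower 3.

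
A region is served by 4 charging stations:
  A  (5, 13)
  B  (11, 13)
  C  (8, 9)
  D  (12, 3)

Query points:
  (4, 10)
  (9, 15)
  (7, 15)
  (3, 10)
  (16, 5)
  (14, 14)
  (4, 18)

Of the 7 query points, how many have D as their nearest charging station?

(4, 10) — d² to each: A:10, B:58, C:17, D:113 → nearest is A
(9, 15) — d² to each: A:20, B:8, C:37, D:153 → nearest is B
(7, 15) — d² to each: A:8, B:20, C:37, D:169 → nearest is A
(3, 10) — d² to each: A:13, B:73, C:26, D:130 → nearest is A
(16, 5) — d² to each: A:185, B:89, C:80, D:20 → nearest is D
(14, 14) — d² to each: A:82, B:10, C:61, D:125 → nearest is B
(4, 18) — d² to each: A:26, B:74, C:97, D:289 → nearest is A
1 of the 7 points has D as nearest.

1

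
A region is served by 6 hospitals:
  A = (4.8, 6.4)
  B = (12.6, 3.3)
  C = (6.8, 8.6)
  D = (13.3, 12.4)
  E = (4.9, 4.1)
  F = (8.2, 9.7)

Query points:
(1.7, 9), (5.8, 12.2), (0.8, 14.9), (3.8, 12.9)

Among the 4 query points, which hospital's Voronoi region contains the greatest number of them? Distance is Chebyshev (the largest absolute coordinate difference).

(1.7, 9) — d to each: A:3.1, B:10.9, C:5.1, D:11.6, E:4.9, F:6.5 → nearest is A
(5.8, 12.2) — d to each: A:5.8, B:8.9, C:3.6, D:7.5, E:8.1, F:2.5 → nearest is F
(0.8, 14.9) — d to each: A:8.5, B:11.8, C:6.3, D:12.5, E:10.8, F:7.4 → nearest is C
(3.8, 12.9) — d to each: A:6.5, B:9.6, C:4.3, D:9.5, E:8.8, F:4.4 → nearest is C
Tally — A:1, C:2, F:1. C captures the most (2).

C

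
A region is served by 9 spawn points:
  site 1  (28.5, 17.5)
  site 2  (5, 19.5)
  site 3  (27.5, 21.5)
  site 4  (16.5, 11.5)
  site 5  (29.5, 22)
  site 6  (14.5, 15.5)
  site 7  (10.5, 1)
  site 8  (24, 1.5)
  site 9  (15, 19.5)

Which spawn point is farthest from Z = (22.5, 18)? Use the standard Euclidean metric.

Squared Euclidean distances:
d²(Z, site 1) = 36 + 0.25 = 36.25
d²(Z, site 2) = 306.25 + 2.25 = 308.5
d²(Z, site 3) = 25 + 12.25 = 37.25
d²(Z, site 4) = 36 + 42.25 = 78.25
d²(Z, site 5) = 49 + 16 = 65
d²(Z, site 6) = 64 + 6.25 = 70.25
d²(Z, site 7) = 144 + 289 = 433
d²(Z, site 8) = 2.25 + 272.25 = 274.5
d²(Z, site 9) = 56.25 + 2.25 = 58.5
The largest is to site 7.

site 7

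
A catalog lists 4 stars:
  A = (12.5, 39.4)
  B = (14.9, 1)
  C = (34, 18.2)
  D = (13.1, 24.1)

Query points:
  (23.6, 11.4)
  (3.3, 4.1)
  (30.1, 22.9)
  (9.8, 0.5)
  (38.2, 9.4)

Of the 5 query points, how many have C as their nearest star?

3

(23.6, 11.4) — d² to each: A:907.21, B:183.85, C:154.4, D:271.54 → nearest is C
(3.3, 4.1) — d² to each: A:1330.73, B:144.17, C:1141.3, D:496.04 → nearest is B
(30.1, 22.9) — d² to each: A:582.01, B:710.65, C:37.3, D:290.44 → nearest is C
(9.8, 0.5) — d² to each: A:1520.5, B:26.26, C:898.93, D:567.85 → nearest is B
(38.2, 9.4) — d² to each: A:1560.49, B:613.45, C:95.08, D:846.1 → nearest is C
3 of the 5 points have C as nearest.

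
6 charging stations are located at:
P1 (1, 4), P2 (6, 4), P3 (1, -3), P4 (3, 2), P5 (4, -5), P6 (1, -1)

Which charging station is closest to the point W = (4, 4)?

P2

Compare squared distances (the ordering matches that of the actual distances):
|WP1|² = (4−1)² + (4−4)² = 9 + 0 = 9
|WP2|² = (4−6)² + (4−4)² = 4 + 0 = 4
|WP3|² = (4−1)² + (4−(-3))² = 9 + 49 = 58
|WP4|² = (4−3)² + (4−2)² = 1 + 4 = 5
|WP5|² = (4−4)² + (4−(-5))² = 0 + 81 = 81
|WP6|² = (4−1)² + (4−(-1))² = 9 + 25 = 34
The smallest is to P2, so W lies in the Voronoi region of P2.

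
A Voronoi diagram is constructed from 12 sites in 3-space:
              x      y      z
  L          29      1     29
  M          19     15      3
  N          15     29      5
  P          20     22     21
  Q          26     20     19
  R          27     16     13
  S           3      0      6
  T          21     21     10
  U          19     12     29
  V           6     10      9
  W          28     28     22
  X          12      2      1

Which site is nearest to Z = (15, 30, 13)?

N

Squared Euclidean distances:
|ZL|² = 196 + 841 + 256 = 1293
|ZM|² = 16 + 225 + 100 = 341
|ZN|² = 0 + 1 + 64 = 65
|ZP|² = 25 + 64 + 64 = 153
|ZQ|² = 121 + 100 + 36 = 257
|ZR|² = 144 + 196 + 0 = 340
|ZS|² = 144 + 900 + 49 = 1093
|ZT|² = 36 + 81 + 9 = 126
|ZU|² = 16 + 324 + 256 = 596
|ZV|² = 81 + 400 + 16 = 497
|ZW|² = 169 + 4 + 81 = 254
|ZX|² = 9 + 784 + 144 = 937
The smallest is to N, so Z lies in the Voronoi region of N.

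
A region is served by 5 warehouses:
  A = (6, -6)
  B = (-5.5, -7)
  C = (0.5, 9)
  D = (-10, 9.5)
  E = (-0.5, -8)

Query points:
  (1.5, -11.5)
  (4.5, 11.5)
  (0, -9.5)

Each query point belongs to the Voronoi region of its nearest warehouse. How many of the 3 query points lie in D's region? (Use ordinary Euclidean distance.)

(1.5, -11.5) — d² to each: A:50.5, B:69.25, C:421.25, D:573.25, E:16.25 → nearest is E
(4.5, 11.5) — d² to each: A:308.5, B:442.25, C:22.25, D:214.25, E:405.25 → nearest is C
(0, -9.5) — d² to each: A:48.25, B:36.5, C:342.5, D:461, E:2.5 → nearest is E
0 of the 3 points have D as nearest.

0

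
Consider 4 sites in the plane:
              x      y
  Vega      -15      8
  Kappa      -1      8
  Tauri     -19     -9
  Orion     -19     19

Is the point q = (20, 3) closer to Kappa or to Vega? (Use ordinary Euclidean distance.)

Compare squared distances:
d²(q, Kappa) = (20−(-1))² + (3−8)² = 441 + 25 = 466
d²(q, Vega) = (20−(-15))² + (3−8)² = 1225 + 25 = 1250
466 < 1250, so Kappa is closer.

Kappa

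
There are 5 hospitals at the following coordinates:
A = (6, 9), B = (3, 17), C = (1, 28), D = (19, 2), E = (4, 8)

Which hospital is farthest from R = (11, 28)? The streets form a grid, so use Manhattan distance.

d(R,A) = |11−6| + |28−9| = 5 + 19 = 24
d(R,B) = |11−3| + |28−17| = 8 + 11 = 19
d(R,C) = |11−1| + |28−28| = 10 + 0 = 10
d(R,D) = |11−19| + |28−2| = 8 + 26 = 34
d(R,E) = |11−4| + |28−8| = 7 + 20 = 27
The largest is to D.

D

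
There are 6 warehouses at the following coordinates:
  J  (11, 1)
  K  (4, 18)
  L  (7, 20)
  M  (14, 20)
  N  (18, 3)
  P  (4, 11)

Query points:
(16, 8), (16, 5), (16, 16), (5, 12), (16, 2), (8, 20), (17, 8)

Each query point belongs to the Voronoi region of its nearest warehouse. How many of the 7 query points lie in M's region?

1

(16, 8) — d² to each: J:74, K:244, L:225, M:148, N:29, P:153 → nearest is N
(16, 5) — d² to each: J:41, K:313, L:306, M:229, N:8, P:180 → nearest is N
(16, 16) — d² to each: J:250, K:148, L:97, M:20, N:173, P:169 → nearest is M
(5, 12) — d² to each: J:157, K:37, L:68, M:145, N:250, P:2 → nearest is P
(16, 2) — d² to each: J:26, K:400, L:405, M:328, N:5, P:225 → nearest is N
(8, 20) — d² to each: J:370, K:20, L:1, M:36, N:389, P:97 → nearest is L
(17, 8) — d² to each: J:85, K:269, L:244, M:153, N:26, P:178 → nearest is N
1 of the 7 points has M as nearest.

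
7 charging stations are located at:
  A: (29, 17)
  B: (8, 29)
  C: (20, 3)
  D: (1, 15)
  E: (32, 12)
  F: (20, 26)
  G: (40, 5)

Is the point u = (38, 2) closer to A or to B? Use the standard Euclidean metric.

A

Compare squared distances:
|uA|² = (38−29)² + (2−17)² = 81 + 225 = 306
|uB|² = (38−8)² + (2−29)² = 900 + 729 = 1629
306 < 1629, so A is closer.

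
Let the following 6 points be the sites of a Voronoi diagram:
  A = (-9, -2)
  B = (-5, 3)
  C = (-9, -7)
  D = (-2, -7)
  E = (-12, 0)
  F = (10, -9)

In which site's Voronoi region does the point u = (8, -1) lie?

F

Compare squared distances (the ordering matches that of the actual distances):
|uA|² = (8−(-9))² + (-1−(-2))² = 289 + 1 = 290
|uB|² = (8−(-5))² + (-1−3)² = 169 + 16 = 185
|uC|² = (8−(-9))² + (-1−(-7))² = 289 + 36 = 325
|uD|² = (8−(-2))² + (-1−(-7))² = 100 + 36 = 136
|uE|² = (8−(-12))² + (-1−0)² = 400 + 1 = 401
|uF|² = (8−10)² + (-1−(-9))² = 4 + 64 = 68
Minimum is at F.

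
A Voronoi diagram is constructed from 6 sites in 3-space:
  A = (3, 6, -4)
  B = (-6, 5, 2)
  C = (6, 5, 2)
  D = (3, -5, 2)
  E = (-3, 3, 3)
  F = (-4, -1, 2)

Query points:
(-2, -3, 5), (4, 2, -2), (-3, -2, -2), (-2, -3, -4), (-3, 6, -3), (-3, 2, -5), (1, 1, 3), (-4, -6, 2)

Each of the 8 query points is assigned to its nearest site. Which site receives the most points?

(-2, -3, 5) — d² to each: A:187, B:89, C:137, D:38, E:41, F:17 → nearest is F
(4, 2, -2) — d² to each: A:21, B:125, C:29, D:66, E:75, F:89 → nearest is A
(-3, -2, -2) — d² to each: A:104, B:74, C:146, D:61, E:50, F:18 → nearest is F
(-2, -3, -4) — d² to each: A:106, B:116, C:164, D:65, E:86, F:44 → nearest is F
(-3, 6, -3) — d² to each: A:37, B:35, C:107, D:182, E:45, F:75 → nearest is B
(-3, 2, -5) — d² to each: A:53, B:67, C:139, D:134, E:65, F:59 → nearest is A
(1, 1, 3) — d² to each: A:78, B:66, C:42, D:41, E:20, F:30 → nearest is E
(-4, -6, 2) — d² to each: A:229, B:125, C:221, D:50, E:83, F:25 → nearest is F
Tally — A:2, B:1, E:1, F:4. F captures the most (4).

F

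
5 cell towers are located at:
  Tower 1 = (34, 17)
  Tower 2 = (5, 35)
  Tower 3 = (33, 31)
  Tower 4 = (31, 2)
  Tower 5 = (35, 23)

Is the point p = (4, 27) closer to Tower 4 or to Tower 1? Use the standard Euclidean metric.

Tower 1

Compare squared distances:
d²(p, Tower 4) = (4−31)² + (27−2)² = 729 + 625 = 1354
d²(p, Tower 1) = (4−34)² + (27−17)² = 900 + 100 = 1000
1354 > 1000, so Tower 1 is closer.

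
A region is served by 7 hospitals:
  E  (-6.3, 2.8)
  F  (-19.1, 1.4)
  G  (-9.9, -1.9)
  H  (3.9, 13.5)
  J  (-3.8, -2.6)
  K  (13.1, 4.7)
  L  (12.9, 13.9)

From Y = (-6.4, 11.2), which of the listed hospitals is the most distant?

K

Squared Euclidean distances:
|YE|² = (-6.4−(-6.3))² + (11.2−2.8)² = 0.01 + 70.56 = 70.57
|YF|² = (-6.4−(-19.1))² + (11.2−1.4)² = 161.29 + 96.04 = 257.33
|YG|² = (-6.4−(-9.9))² + (11.2−(-1.9))² = 12.25 + 171.61 = 183.86
|YH|² = (-6.4−3.9)² + (11.2−13.5)² = 106.09 + 5.29 = 111.38
|YJ|² = (-6.4−(-3.8))² + (11.2−(-2.6))² = 6.76 + 190.44 = 197.2
|YK|² = (-6.4−13.1)² + (11.2−4.7)² = 380.25 + 42.25 = 422.5
|YL|² = (-6.4−12.9)² + (11.2−13.9)² = 372.49 + 7.29 = 379.78
The largest is to K.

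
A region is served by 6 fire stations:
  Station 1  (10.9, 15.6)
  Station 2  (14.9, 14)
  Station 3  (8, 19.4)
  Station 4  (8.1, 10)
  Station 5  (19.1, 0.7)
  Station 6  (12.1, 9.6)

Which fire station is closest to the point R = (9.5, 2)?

Squared Euclidean distances:
d²(R, Station 1) = 1.96 + 184.96 = 186.92
d²(R, Station 2) = 29.16 + 144 = 173.16
d²(R, Station 3) = 2.25 + 302.76 = 305.01
d²(R, Station 4) = 1.96 + 64 = 65.96
d²(R, Station 5) = 92.16 + 1.69 = 93.85
d²(R, Station 6) = 6.76 + 57.76 = 64.52
Station 6 is nearest.

Station 6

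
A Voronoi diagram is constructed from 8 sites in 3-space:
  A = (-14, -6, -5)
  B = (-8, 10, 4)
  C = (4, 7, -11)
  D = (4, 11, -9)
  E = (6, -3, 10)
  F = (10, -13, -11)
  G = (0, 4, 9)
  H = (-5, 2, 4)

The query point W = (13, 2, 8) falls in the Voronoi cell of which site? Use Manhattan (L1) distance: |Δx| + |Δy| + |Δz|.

d(W,A) = 27 + 8 + 13 = 48
d(W,B) = 21 + 8 + 4 = 33
d(W,C) = 9 + 5 + 19 = 33
d(W,D) = 9 + 9 + 17 = 35
d(W,E) = 7 + 5 + 2 = 14
d(W,F) = 3 + 15 + 19 = 37
d(W,G) = 13 + 2 + 1 = 16
d(W,H) = 18 + 0 + 4 = 22
Minimum is at E.

E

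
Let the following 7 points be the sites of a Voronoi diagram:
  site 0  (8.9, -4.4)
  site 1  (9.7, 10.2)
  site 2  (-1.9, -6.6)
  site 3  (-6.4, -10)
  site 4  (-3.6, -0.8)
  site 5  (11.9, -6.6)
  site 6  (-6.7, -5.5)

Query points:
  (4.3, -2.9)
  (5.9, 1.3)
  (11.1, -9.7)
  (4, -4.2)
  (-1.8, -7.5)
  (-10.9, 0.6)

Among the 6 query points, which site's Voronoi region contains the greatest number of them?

site 0

(4.3, -2.9) — d² to each: site 0:23.41, site 1:200.77, site 2:52.13, site 3:164.9, site 4:66.82, site 5:71.45, site 6:127.76 → nearest is site 0
(5.9, 1.3) — d² to each: site 0:41.49, site 1:93.65, site 2:123.25, site 3:278.98, site 4:94.66, site 5:98.41, site 6:205 → nearest is site 0
(11.1, -9.7) — d² to each: site 0:32.93, site 1:397.97, site 2:178.61, site 3:306.34, site 4:295.3, site 5:10.25, site 6:334.48 → nearest is site 5
(4, -4.2) — d² to each: site 0:24.05, site 1:239.85, site 2:40.57, site 3:141.8, site 4:69.32, site 5:68.17, site 6:116.18 → nearest is site 0
(-1.8, -7.5) — d² to each: site 0:124.1, site 1:445.54, site 2:0.82, site 3:27.41, site 4:48.13, site 5:188.5, site 6:28.01 → nearest is site 2
(-10.9, 0.6) — d² to each: site 0:417.04, site 1:516.52, site 2:132.84, site 3:132.61, site 4:55.25, site 5:571.68, site 6:54.85 → nearest is site 6
Tally — site 0:3, site 2:1, site 5:1, site 6:1. site 0 captures the most (3).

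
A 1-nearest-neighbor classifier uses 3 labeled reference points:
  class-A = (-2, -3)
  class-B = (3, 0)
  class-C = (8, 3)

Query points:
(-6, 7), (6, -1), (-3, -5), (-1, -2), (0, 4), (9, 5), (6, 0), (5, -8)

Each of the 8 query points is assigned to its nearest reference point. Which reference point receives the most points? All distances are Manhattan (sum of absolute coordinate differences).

class-B

(-6, 7) — d to each: class-A:14, class-B:16, class-C:18 → nearest is class-A
(6, -1) — d to each: class-A:10, class-B:4, class-C:6 → nearest is class-B
(-3, -5) — d to each: class-A:3, class-B:11, class-C:19 → nearest is class-A
(-1, -2) — d to each: class-A:2, class-B:6, class-C:14 → nearest is class-A
(0, 4) — d to each: class-A:9, class-B:7, class-C:9 → nearest is class-B
(9, 5) — d to each: class-A:19, class-B:11, class-C:3 → nearest is class-C
(6, 0) — d to each: class-A:11, class-B:3, class-C:5 → nearest is class-B
(5, -8) — d to each: class-A:12, class-B:10, class-C:14 → nearest is class-B
Tally — class-A:3, class-B:4, class-C:1. class-B captures the most (4).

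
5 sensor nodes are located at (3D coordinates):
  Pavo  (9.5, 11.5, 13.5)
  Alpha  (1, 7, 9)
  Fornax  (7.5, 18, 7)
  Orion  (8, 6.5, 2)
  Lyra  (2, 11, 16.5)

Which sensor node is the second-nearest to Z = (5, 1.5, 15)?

Lyra

Compare squared distances (the ordering matches that of the actual distances):
d²(Z, Pavo) = (5−9.5)² + (1.5−11.5)² + (15−13.5)² = 20.25 + 100 + 2.25 = 122.5
d²(Z, Alpha) = (5−1)² + (1.5−7)² + (15−9)² = 16 + 30.25 + 36 = 82.25
d²(Z, Fornax) = (5−7.5)² + (1.5−18)² + (15−7)² = 6.25 + 272.25 + 64 = 342.5
d²(Z, Orion) = (5−8)² + (1.5−6.5)² + (15−2)² = 9 + 25 + 169 = 203
d²(Z, Lyra) = (5−2)² + (1.5−11)² + (15−16.5)² = 9 + 90.25 + 2.25 = 101.5
Sorted ascending: Alpha, Lyra, Pavo, … — the second-nearest is Lyra.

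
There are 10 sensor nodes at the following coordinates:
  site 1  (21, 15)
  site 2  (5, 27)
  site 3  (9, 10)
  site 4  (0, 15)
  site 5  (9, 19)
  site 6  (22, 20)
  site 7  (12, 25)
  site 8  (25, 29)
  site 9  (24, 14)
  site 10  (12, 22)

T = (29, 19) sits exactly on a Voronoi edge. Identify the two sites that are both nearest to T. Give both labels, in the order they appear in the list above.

site 6 and site 9

Squared distances from T to each site:
d²(T, site 1) = (29−21)² + (19−15)² = 64 + 16 = 80
d²(T, site 2) = (29−5)² + (19−27)² = 576 + 64 = 640
d²(T, site 3) = (29−9)² + (19−10)² = 400 + 81 = 481
d²(T, site 4) = (29−0)² + (19−15)² = 841 + 16 = 857
d²(T, site 5) = (29−9)² + (19−19)² = 400 + 0 = 400
d²(T, site 6) = (29−22)² + (19−20)² = 49 + 1 = 50
d²(T, site 7) = (29−12)² + (19−25)² = 289 + 36 = 325
d²(T, site 8) = (29−25)² + (19−29)² = 16 + 100 = 116
d²(T, site 9) = (29−24)² + (19−14)² = 25 + 25 = 50
d²(T, site 10) = (29−12)² + (19−22)² = 289 + 9 = 298
T is equidistant from site 6 and site 9 (both at squared distance 50), and every other site is strictly farther — so T lies on the site 6–site 9 Voronoi edge.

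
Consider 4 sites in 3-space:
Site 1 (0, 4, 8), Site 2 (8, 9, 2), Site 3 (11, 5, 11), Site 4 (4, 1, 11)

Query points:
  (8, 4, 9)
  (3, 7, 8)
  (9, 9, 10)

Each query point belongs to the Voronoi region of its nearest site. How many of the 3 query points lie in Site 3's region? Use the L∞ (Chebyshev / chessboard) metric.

(8, 4, 9) — d to each: Site 1:8, Site 2:7, Site 3:3, Site 4:4 → nearest is Site 3
(3, 7, 8) — d to each: Site 1:3, Site 2:6, Site 3:8, Site 4:6 → nearest is Site 1
(9, 9, 10) — d to each: Site 1:9, Site 2:8, Site 3:4, Site 4:8 → nearest is Site 3
2 of the 3 points have Site 3 as nearest.

2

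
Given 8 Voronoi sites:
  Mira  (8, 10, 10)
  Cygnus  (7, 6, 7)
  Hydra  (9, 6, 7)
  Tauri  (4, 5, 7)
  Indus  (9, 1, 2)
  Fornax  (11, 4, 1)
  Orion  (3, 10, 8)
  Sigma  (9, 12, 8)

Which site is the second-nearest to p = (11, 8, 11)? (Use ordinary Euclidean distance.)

Since √ is increasing, it suffices to compare squared distances:
d²(p, Mira) = 9 + 4 + 1 = 14
d²(p, Cygnus) = 16 + 4 + 16 = 36
d²(p, Hydra) = 4 + 4 + 16 = 24
d²(p, Tauri) = 49 + 9 + 16 = 74
d²(p, Indus) = 4 + 49 + 81 = 134
d²(p, Fornax) = 0 + 16 + 100 = 116
d²(p, Orion) = 64 + 4 + 9 = 77
d²(p, Sigma) = 4 + 16 + 9 = 29
Sorted ascending: Mira, Hydra, Sigma, … — the second-nearest is Hydra.

Hydra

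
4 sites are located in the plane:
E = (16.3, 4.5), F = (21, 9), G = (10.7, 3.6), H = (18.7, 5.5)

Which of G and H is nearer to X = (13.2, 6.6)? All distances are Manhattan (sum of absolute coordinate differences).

d(X,G) = |13.2−10.7| + |6.6−3.6| = 2.5 + 3 = 5.5
d(X,H) = |13.2−18.7| + |6.6−5.5| = 5.5 + 1.1 = 6.6
5.5 < 6.6, so G is closer.

G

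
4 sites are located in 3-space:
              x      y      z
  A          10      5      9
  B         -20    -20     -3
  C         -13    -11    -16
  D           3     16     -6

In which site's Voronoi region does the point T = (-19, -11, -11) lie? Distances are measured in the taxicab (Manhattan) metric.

C

d(T,A) = 29 + 16 + 20 = 65
d(T,B) = 1 + 9 + 8 = 18
d(T,C) = 6 + 0 + 5 = 11
d(T,D) = 22 + 27 + 5 = 54
The smallest is to C, so T lies in the Voronoi region of C.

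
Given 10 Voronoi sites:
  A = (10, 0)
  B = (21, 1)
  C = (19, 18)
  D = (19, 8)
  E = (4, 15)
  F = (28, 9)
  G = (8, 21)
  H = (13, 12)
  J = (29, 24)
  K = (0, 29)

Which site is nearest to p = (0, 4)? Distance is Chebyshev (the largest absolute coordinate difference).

d(p,A) = max(10, 4) = 10
d(p,B) = max(21, 3) = 21
d(p,C) = max(19, 14) = 19
d(p,D) = max(19, 4) = 19
d(p,E) = max(4, 11) = 11
d(p,F) = max(28, 5) = 28
d(p,G) = max(8, 17) = 17
d(p,H) = max(13, 8) = 13
d(p,J) = max(29, 20) = 29
d(p,K) = max(0, 25) = 25
The smallest is to A, so p lies in the Voronoi region of A.

A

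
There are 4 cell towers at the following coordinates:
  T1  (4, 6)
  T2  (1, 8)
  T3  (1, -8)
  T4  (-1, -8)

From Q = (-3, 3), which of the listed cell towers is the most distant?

T3

Since √ is increasing, it suffices to compare squared distances:
|QT1|² = (-3−4)² + (3−6)² = 49 + 9 = 58
|QT2|² = (-3−1)² + (3−8)² = 16 + 25 = 41
|QT3|² = (-3−1)² + (3−(-8))² = 16 + 121 = 137
|QT4|² = (-3−(-1))² + (3−(-8))² = 4 + 121 = 125
The largest is to T3.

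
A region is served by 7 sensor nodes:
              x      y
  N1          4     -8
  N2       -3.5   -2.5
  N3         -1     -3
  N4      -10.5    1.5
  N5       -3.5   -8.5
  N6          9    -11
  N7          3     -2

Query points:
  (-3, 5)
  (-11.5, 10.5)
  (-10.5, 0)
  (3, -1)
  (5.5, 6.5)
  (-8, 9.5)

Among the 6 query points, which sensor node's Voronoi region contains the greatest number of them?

(-3, 5) — d² to each: N1:218, N2:56.5, N3:68, N4:68.5, N5:182.5, N6:400, N7:85 → nearest is N2
(-11.5, 10.5) — d² to each: N1:582.5, N2:233, N3:292.5, N4:82, N5:425, N6:882.5, N7:366.5 → nearest is N4
(-10.5, 0) — d² to each: N1:274.25, N2:55.25, N3:99.25, N4:2.25, N5:121.25, N6:501.25, N7:186.25 → nearest is N4
(3, -1) — d² to each: N1:50, N2:44.5, N3:20, N4:188.5, N5:98.5, N6:136, N7:1 → nearest is N7
(5.5, 6.5) — d² to each: N1:212.5, N2:162, N3:132.5, N4:281, N5:306, N6:318.5, N7:78.5 → nearest is N7
(-8, 9.5) — d² to each: N1:450.25, N2:164.25, N3:205.25, N4:70.25, N5:344.25, N6:709.25, N7:253.25 → nearest is N4
Tally — N2:1, N4:3, N7:2. N4 captures the most (3).

N4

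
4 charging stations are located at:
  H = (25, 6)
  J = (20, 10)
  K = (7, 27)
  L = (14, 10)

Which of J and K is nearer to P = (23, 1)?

Compare squared distances:
|PJ|² = (23−20)² + (1−10)² = 9 + 81 = 90
|PK|² = (23−7)² + (1−27)² = 256 + 676 = 932
90 < 932, so J is closer.

J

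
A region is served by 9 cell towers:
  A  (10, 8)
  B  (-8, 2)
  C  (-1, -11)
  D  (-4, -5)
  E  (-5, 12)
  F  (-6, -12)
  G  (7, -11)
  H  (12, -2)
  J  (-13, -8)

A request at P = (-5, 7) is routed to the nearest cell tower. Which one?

Squared Euclidean distances:
|PA|² = (-5−10)² + (7−8)² = 225 + 1 = 226
|PB|² = (-5−(-8))² + (7−2)² = 9 + 25 = 34
|PC|² = (-5−(-1))² + (7−(-11))² = 16 + 324 = 340
|PD|² = (-5−(-4))² + (7−(-5))² = 1 + 144 = 145
|PE|² = (-5−(-5))² + (7−12)² = 0 + 25 = 25
|PF|² = (-5−(-6))² + (7−(-12))² = 1 + 361 = 362
|PG|² = (-5−7)² + (7−(-11))² = 144 + 324 = 468
|PH|² = (-5−12)² + (7−(-2))² = 289 + 81 = 370
|PJ|² = (-5−(-13))² + (7−(-8))² = 64 + 225 = 289
E is nearest.

E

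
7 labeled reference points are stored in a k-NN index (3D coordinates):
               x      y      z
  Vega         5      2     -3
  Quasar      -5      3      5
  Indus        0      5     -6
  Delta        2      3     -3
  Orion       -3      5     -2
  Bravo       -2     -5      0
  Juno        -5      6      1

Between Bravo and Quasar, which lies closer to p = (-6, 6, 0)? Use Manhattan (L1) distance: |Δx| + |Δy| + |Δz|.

Quasar

d(p, Bravo) = |-6−(-2)| + |6−(-5)| + |0−0| = 4 + 11 + 0 = 15
d(p, Quasar) = |-6−(-5)| + |6−3| + |0−5| = 1 + 3 + 5 = 9
15 > 9, so Quasar is closer.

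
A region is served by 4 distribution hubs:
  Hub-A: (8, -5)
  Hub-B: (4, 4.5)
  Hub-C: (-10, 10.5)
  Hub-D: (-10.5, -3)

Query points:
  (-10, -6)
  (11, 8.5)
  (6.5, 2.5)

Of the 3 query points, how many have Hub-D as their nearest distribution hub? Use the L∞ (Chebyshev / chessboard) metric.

(-10, -6) — d to each: Hub-A:18, Hub-B:14, Hub-C:16.5, Hub-D:3 → nearest is Hub-D
(11, 8.5) — d to each: Hub-A:13.5, Hub-B:7, Hub-C:21, Hub-D:21.5 → nearest is Hub-B
(6.5, 2.5) — d to each: Hub-A:7.5, Hub-B:2.5, Hub-C:16.5, Hub-D:17 → nearest is Hub-B
1 of the 3 points has Hub-D as nearest.

1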